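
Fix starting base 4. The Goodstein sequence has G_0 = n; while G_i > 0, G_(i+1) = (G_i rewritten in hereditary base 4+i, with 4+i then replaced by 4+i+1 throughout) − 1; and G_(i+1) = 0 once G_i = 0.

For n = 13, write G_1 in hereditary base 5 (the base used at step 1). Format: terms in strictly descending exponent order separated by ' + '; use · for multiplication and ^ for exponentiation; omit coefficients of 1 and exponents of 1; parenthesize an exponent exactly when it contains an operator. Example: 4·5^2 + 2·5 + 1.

base 4: 13 = 3·4 + 1; at 5: 3·5 + 1 = 16; next = 15
base 5: 15 = 3·5; at 6: 3·6 = 18; next = 17

3·5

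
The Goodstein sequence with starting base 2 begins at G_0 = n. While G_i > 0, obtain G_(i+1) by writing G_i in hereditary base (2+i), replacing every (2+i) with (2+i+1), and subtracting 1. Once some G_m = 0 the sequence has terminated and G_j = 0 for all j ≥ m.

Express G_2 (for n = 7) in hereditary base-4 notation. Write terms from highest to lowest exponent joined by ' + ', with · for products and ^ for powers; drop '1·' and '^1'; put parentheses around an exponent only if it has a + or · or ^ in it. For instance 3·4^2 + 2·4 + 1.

G_0=7  [base 2] 2^2 + 2 + 1  →[2↦3]→  3^3 + 3 + 1 = 31  −1 ⇒ G_1=30
G_1=30  [base 3] 3^3 + 3  →[3↦4]→  4^4 + 4 = 260  −1 ⇒ G_2=259
G_2=259  [base 4] 4^4 + 3  →[4↦5]→  5^5 + 3 = 3128  −1 ⇒ G_3=3127

4^4 + 3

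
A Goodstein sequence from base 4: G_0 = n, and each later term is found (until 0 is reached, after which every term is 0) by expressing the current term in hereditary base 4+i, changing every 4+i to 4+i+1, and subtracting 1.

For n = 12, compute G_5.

18

base 4: 12 = 3·4; at 5: 3·5 = 15; next = 14
base 5: 14 = 2·5 + 4; at 6: 2·6 + 4 = 16; next = 15
base 6: 15 = 2·6 + 3; at 7: 2·7 + 3 = 17; next = 16
base 7: 16 = 2·7 + 2; at 8: 2·8 + 2 = 18; next = 17
base 8: 17 = 2·8 + 1; at 9: 2·9 + 1 = 19; next = 18
base 9: 18 = 2·9; at 10: 2·10 = 20; next = 19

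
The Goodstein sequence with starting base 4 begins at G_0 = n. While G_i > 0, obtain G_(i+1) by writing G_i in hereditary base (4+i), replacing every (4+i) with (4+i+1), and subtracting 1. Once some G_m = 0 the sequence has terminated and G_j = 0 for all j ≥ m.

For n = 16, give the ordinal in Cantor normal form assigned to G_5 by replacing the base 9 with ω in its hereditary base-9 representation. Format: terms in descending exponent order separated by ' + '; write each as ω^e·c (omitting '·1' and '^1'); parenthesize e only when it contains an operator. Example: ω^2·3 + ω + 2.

ω·4

16 —HB4→ 4^2 —bump→ 5^2 = 25 —(−1)→ 24
24 —HB5→ 4·5 + 4 —bump→ 4·6 + 4 = 28 —(−1)→ 27
27 —HB6→ 4·6 + 3 —bump→ 4·7 + 3 = 31 —(−1)→ 30
30 —HB7→ 4·7 + 2 —bump→ 4·8 + 2 = 34 —(−1)→ 33
33 —HB8→ 4·8 + 1 —bump→ 4·9 + 1 = 37 —(−1)→ 36
36 —HB9→ 4·9 —bump→ 4·10 = 40 —(−1)→ 39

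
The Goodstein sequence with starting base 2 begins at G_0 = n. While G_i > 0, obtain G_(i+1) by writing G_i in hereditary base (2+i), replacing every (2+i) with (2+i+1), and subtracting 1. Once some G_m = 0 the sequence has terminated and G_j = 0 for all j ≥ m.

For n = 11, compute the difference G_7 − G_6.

step 0: 11 = 2^(2 + 1) + 2 + 1; sub 3 for 2: 3^(3 + 1) + 3 + 1; = 85; G_1 = 85−1 = 84
step 1: 84 = 3^(3 + 1) + 3; sub 4 for 3: 4^(4 + 1) + 4; = 1028; G_2 = 1028−1 = 1027
step 2: 1027 = 4^(4 + 1) + 3; sub 5 for 4: 5^(5 + 1) + 3; = 15628; G_3 = 15628−1 = 15627
step 3: 15627 = 5^(5 + 1) + 2; sub 6 for 5: 6^(6 + 1) + 2; = 279938; G_4 = 279938−1 = 279937
step 4: 279937 = 6^(6 + 1) + 1; sub 7 for 6: 7^(7 + 1) + 1; = 5764802; G_5 = 5764802−1 = 5764801
step 5: 5764801 = 7^(7 + 1); sub 8 for 7: 8^(8 + 1); = 134217728; G_6 = 134217728−1 = 134217727
step 6: 134217727 = 7·8^8 + 7·8^7 + 7·8^6 + 7·8^5 + 7·8^4 + 7·8^3 + 7·8^2 + 7·8 + 7; sub 9 for 8: 7·9^9 + 7·9^7 + 7·9^6 + 7·9^5 + 7·9^4 + 7·9^3 + 7·9^2 + 7·9 + 7; = 2749609303; G_7 = 2749609303−1 = 2749609302

2615391575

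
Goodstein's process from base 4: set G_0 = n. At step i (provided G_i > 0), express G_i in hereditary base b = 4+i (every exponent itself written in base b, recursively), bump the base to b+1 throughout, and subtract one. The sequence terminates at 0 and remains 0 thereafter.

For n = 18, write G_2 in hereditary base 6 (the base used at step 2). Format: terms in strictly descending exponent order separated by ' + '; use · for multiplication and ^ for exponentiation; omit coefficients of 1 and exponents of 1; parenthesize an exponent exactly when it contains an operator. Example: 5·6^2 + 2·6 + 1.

G_0=18  [base 4] 4^2 + 2  →[4↦5]→  5^2 + 2 = 27  −1 ⇒ G_1=26
G_1=26  [base 5] 5^2 + 1  →[5↦6]→  6^2 + 1 = 37  −1 ⇒ G_2=36

6^2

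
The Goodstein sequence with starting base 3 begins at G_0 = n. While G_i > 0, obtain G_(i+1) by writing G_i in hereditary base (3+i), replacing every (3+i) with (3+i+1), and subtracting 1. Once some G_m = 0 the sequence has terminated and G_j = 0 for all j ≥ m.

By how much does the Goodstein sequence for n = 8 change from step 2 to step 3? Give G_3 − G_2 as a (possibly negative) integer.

(0) 8|_3 = 2·3 + 2 ↦ 2·4 + 2|_4 = 10 ⇒ 9
(1) 9|_4 = 2·4 + 1 ↦ 2·5 + 1|_5 = 11 ⇒ 10
(2) 10|_5 = 2·5 ↦ 2·6|_6 = 12 ⇒ 11

1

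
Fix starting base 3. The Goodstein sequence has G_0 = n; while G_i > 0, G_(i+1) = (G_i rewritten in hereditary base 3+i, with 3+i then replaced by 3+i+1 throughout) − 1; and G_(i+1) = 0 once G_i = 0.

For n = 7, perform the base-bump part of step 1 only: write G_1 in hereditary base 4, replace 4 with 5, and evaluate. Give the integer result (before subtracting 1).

7 —HB3→ 2·3 + 1 —bump→ 2·4 + 1 = 9 —(−1)→ 8
8 —HB4→ 2·4 —bump→ 2·5 = 10 —(−1)→ 9

10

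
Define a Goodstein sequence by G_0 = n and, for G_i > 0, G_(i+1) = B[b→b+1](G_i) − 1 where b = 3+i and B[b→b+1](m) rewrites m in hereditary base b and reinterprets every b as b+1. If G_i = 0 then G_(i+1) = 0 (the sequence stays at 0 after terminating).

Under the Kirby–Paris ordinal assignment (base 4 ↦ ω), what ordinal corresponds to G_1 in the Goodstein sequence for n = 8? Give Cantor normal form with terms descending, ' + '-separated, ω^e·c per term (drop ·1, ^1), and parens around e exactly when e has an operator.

ω·2 + 1

base 3: 8 = 2·3 + 2; at 4: 2·4 + 2 = 10; next = 9
base 4: 9 = 2·4 + 1; at 5: 2·5 + 1 = 11; next = 10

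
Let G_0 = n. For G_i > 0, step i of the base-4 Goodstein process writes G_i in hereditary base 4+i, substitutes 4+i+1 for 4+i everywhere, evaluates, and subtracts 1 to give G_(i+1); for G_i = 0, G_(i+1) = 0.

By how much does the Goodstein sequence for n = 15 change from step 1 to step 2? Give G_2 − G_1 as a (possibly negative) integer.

2

i=0: 15 = 3·4 + 3 (b=4); 4→5: 3·5 + 3 = 18; 18−1 = 17
i=1: 17 = 3·5 + 2 (b=5); 5→6: 3·6 + 2 = 20; 20−1 = 19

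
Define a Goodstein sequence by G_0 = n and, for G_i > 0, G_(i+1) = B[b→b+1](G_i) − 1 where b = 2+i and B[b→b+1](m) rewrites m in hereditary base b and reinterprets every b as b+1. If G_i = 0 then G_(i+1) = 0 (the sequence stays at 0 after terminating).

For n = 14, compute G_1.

110

14 —HB2→ 2^(2 + 1) + 2^2 + 2 —bump→ 3^(3 + 1) + 3^3 + 3 = 111 —(−1)→ 110
110 —HB3→ 3^(3 + 1) + 3^3 + 2 —bump→ 4^(4 + 1) + 4^4 + 2 = 1282 —(−1)→ 1281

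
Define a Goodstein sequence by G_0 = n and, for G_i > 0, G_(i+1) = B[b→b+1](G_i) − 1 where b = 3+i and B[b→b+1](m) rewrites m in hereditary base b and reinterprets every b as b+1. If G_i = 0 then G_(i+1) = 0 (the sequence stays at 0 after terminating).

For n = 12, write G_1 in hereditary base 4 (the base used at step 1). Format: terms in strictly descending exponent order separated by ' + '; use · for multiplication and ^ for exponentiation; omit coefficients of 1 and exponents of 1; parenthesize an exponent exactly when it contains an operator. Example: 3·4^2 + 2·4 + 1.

base 3: 12 = 3^2 + 3; at 4: 4^2 + 4 = 20; next = 19
base 4: 19 = 4^2 + 3; at 5: 5^2 + 3 = 28; next = 27

4^2 + 3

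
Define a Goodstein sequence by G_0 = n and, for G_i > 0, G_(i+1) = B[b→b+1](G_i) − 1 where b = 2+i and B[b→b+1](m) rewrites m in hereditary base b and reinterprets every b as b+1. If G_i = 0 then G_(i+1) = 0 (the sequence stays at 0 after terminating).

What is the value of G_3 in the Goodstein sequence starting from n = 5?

i=0: 5 = 2^2 + 1 (b=2); 2→3: 3^3 + 1 = 28; 28−1 = 27
i=1: 27 = 3^3 (b=3); 3→4: 4^4 = 256; 256−1 = 255
i=2: 255 = 3·4^3 + 3·4^2 + 3·4 + 3 (b=4); 4→5: 3·5^3 + 3·5^2 + 3·5 + 3 = 468; 468−1 = 467
i=3: 467 = 3·5^3 + 3·5^2 + 3·5 + 2 (b=5); 5→6: 3·6^3 + 3·6^2 + 3·6 + 2 = 776; 776−1 = 775

467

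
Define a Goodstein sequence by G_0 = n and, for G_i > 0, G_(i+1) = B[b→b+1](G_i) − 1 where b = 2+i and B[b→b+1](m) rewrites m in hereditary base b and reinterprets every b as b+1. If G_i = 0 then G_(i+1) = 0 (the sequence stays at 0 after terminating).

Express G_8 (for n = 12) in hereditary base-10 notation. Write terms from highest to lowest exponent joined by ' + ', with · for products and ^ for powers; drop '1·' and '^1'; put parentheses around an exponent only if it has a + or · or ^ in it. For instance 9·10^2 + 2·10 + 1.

[0] 12 ≡ 2^(2 + 1) + 2^2 (base 2). Lift 3: 108. −1: 107.
[1] 107 ≡ 3^(3 + 1) + 2·3^2 + 2·3 + 2 (base 3). Lift 4: 1066. −1: 1065.
[2] 1065 ≡ 4^(4 + 1) + 2·4^2 + 2·4 + 1 (base 4). Lift 5: 15686. −1: 15685.
[3] 15685 ≡ 5^(5 + 1) + 2·5^2 + 2·5 (base 5). Lift 6: 280020. −1: 280019.
[4] 280019 ≡ 6^(6 + 1) + 2·6^2 + 6 + 5 (base 6). Lift 7: 5764911. −1: 5764910.
[5] 5764910 ≡ 7^(7 + 1) + 2·7^2 + 7 + 4 (base 7). Lift 8: 134217868. −1: 134217867.
[6] 134217867 ≡ 8^(8 + 1) + 2·8^2 + 8 + 3 (base 8). Lift 9: 3486784575. −1: 3486784574.
[7] 3486784574 ≡ 9^(9 + 1) + 2·9^2 + 9 + 2 (base 9). Lift 10: 100000000212. −1: 100000000211.

10^(10 + 1) + 2·10^2 + 10 + 1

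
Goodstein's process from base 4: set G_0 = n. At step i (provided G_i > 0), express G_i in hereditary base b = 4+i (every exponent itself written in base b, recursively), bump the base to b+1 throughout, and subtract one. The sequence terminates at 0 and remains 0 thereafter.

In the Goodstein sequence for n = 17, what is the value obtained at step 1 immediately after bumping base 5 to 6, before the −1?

36

step 0: 17 = 4^2 + 1; sub 5 for 4: 5^2 + 1; = 26; G_1 = 26−1 = 25
step 1: 25 = 5^2; sub 6 for 5: 6^2; = 36; G_2 = 36−1 = 35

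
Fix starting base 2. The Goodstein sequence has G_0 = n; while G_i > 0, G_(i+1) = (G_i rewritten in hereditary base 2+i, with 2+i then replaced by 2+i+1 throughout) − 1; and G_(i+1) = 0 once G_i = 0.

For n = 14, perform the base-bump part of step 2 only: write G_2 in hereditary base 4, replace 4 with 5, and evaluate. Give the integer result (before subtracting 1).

14 —HB2→ 2^(2 + 1) + 2^2 + 2 —bump→ 3^(3 + 1) + 3^3 + 3 = 111 —(−1)→ 110
110 —HB3→ 3^(3 + 1) + 3^3 + 2 —bump→ 4^(4 + 1) + 4^4 + 2 = 1282 —(−1)→ 1281
1281 —HB4→ 4^(4 + 1) + 4^4 + 1 —bump→ 5^(5 + 1) + 5^5 + 1 = 18751 —(−1)→ 18750

18751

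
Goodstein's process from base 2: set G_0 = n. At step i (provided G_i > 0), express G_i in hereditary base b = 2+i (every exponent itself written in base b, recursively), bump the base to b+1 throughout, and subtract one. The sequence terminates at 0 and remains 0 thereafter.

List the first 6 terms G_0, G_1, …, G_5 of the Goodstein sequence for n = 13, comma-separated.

13, 108, 1279, 16092, 280711, 5765998

G_0=13  [base 2] 2^(2 + 1) + 2^2 + 1  →[2↦3]→  3^(3 + 1) + 3^3 + 1 = 109  −1 ⇒ G_1=108
G_1=108  [base 3] 3^(3 + 1) + 3^3  →[3↦4]→  4^(4 + 1) + 4^4 = 1280  −1 ⇒ G_2=1279
G_2=1279  [base 4] 4^(4 + 1) + 3·4^3 + 3·4^2 + 3·4 + 3  →[4↦5]→  5^(5 + 1) + 3·5^3 + 3·5^2 + 3·5 + 3 = 16093  −1 ⇒ G_3=16092
G_3=16092  [base 5] 5^(5 + 1) + 3·5^3 + 3·5^2 + 3·5 + 2  →[5↦6]→  6^(6 + 1) + 3·6^3 + 3·6^2 + 3·6 + 2 = 280712  −1 ⇒ G_4=280711
G_4=280711  [base 6] 6^(6 + 1) + 3·6^3 + 3·6^2 + 3·6 + 1  →[6↦7]→  7^(7 + 1) + 3·7^3 + 3·7^2 + 3·7 + 1 = 5765999  −1 ⇒ G_5=5765998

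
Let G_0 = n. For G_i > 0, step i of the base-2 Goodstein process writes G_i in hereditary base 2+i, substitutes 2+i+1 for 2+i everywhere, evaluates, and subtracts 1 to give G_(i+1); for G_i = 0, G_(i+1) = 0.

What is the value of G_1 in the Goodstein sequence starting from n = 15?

111

(0) 15|_2 = 2^(2 + 1) + 2^2 + 2 + 1 ↦ 3^(3 + 1) + 3^3 + 3 + 1|_3 = 112 ⇒ 111
(1) 111|_3 = 3^(3 + 1) + 3^3 + 3 ↦ 4^(4 + 1) + 4^4 + 4|_4 = 1284 ⇒ 1283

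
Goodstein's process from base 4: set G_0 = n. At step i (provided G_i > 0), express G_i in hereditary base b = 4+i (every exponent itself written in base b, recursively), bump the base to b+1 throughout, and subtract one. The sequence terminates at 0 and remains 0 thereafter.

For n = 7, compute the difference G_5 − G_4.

(0) 7|_4 = 4 + 3 ↦ 5 + 3|_5 = 8 ⇒ 7
(1) 7|_5 = 5 + 2 ↦ 6 + 2|_6 = 8 ⇒ 7
(2) 7|_6 = 6 + 1 ↦ 7 + 1|_7 = 8 ⇒ 7
(3) 7|_7 = 7 ↦ 8|_8 = 8 ⇒ 7
(4) 7|_8 = 7 ↦ 7|_9 = 7 ⇒ 6

-1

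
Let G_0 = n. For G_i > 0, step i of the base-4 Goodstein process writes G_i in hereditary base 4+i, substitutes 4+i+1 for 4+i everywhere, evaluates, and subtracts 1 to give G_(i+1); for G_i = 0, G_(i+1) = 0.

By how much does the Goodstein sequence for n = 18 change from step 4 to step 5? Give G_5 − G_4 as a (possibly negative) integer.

[0] 18 ≡ 4^2 + 2 (base 4). Lift 5: 27. −1: 26.
[1] 26 ≡ 5^2 + 1 (base 5). Lift 6: 37. −1: 36.
[2] 36 ≡ 6^2 (base 6). Lift 7: 49. −1: 48.
[3] 48 ≡ 6·7 + 6 (base 7). Lift 8: 54. −1: 53.
[4] 53 ≡ 6·8 + 5 (base 8). Lift 9: 59. −1: 58.

5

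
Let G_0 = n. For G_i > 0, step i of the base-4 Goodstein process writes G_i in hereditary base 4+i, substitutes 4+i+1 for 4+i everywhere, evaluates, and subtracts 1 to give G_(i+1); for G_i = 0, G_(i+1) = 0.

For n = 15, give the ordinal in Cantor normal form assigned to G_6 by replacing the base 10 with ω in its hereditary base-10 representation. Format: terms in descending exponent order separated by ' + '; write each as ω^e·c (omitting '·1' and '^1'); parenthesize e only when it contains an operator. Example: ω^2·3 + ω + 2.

ω·2 + 5

step 0: 15 = 3·4 + 3; sub 5 for 4: 3·5 + 3; = 18; G_1 = 18−1 = 17
step 1: 17 = 3·5 + 2; sub 6 for 5: 3·6 + 2; = 20; G_2 = 20−1 = 19
step 2: 19 = 3·6 + 1; sub 7 for 6: 3·7 + 1; = 22; G_3 = 22−1 = 21
step 3: 21 = 3·7; sub 8 for 7: 3·8; = 24; G_4 = 24−1 = 23
step 4: 23 = 2·8 + 7; sub 9 for 8: 2·9 + 7; = 25; G_5 = 25−1 = 24
step 5: 24 = 2·9 + 6; sub 10 for 9: 2·10 + 6; = 26; G_6 = 26−1 = 25
step 6: 25 = 2·10 + 5; sub 11 for 10: 2·11 + 5; = 27; G_7 = 27−1 = 26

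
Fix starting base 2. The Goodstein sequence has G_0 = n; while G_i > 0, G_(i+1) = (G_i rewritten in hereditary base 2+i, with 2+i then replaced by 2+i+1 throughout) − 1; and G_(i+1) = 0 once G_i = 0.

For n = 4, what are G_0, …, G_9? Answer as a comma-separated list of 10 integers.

4, 26, 41, 60, 83, 109, 139, 173, 211, 253

G_0 = 4. HB_2(4) = 2^2. Bump = 27. G_1 = 26.
G_1 = 26. HB_3(26) = 2·3^2 + 2·3 + 2. Bump = 42. G_2 = 41.
G_2 = 41. HB_4(41) = 2·4^2 + 2·4 + 1. Bump = 61. G_3 = 60.
G_3 = 60. HB_5(60) = 2·5^2 + 2·5. Bump = 84. G_4 = 83.
G_4 = 83. HB_6(83) = 2·6^2 + 6 + 5. Bump = 110. G_5 = 109.
G_5 = 109. HB_7(109) = 2·7^2 + 7 + 4. Bump = 140. G_6 = 139.
G_6 = 139. HB_8(139) = 2·8^2 + 8 + 3. Bump = 174. G_7 = 173.
G_7 = 173. HB_9(173) = 2·9^2 + 9 + 2. Bump = 212. G_8 = 211.
G_8 = 211. HB_10(211) = 2·10^2 + 10 + 1. Bump = 254. G_9 = 253.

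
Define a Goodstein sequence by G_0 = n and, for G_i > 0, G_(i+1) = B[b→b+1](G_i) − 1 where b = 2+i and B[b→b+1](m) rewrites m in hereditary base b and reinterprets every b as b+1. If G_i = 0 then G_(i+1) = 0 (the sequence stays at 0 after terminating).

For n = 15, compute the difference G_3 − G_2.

step 0: 15 = 2^(2 + 1) + 2^2 + 2 + 1; sub 3 for 2: 3^(3 + 1) + 3^3 + 3 + 1; = 112; G_1 = 112−1 = 111
step 1: 111 = 3^(3 + 1) + 3^3 + 3; sub 4 for 3: 4^(4 + 1) + 4^4 + 4; = 1284; G_2 = 1284−1 = 1283
step 2: 1283 = 4^(4 + 1) + 4^4 + 3; sub 5 for 4: 5^(5 + 1) + 5^5 + 3; = 18753; G_3 = 18753−1 = 18752

17469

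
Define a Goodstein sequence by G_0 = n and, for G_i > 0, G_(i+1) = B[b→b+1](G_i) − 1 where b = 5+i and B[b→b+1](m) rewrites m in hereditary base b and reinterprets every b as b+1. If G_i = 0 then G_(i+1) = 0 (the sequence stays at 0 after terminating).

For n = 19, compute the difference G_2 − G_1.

i=0: 19 = 3·5 + 4 (b=5); 5→6: 3·6 + 4 = 22; 22−1 = 21
i=1: 21 = 3·6 + 3 (b=6); 6→7: 3·7 + 3 = 24; 24−1 = 23

2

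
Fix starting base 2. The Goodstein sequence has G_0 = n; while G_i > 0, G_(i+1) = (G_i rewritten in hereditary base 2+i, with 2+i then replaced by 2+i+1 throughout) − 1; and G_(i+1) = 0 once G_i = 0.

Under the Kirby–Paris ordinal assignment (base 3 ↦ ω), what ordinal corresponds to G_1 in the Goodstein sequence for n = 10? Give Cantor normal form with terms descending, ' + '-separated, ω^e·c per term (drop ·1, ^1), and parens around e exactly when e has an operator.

(0) 10|_2 = 2^(2 + 1) + 2 ↦ 3^(3 + 1) + 3|_3 = 84 ⇒ 83
(1) 83|_3 = 3^(3 + 1) + 2 ↦ 4^(4 + 1) + 2|_4 = 1026 ⇒ 1025

ω^(ω + 1) + 2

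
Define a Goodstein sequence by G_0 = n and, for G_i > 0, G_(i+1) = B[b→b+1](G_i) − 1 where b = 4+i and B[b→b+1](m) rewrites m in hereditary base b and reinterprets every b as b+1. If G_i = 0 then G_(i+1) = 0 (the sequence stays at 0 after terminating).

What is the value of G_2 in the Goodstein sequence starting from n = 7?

(0) 7|_4 = 4 + 3 ↦ 5 + 3|_5 = 8 ⇒ 7
(1) 7|_5 = 5 + 2 ↦ 6 + 2|_6 = 8 ⇒ 7
(2) 7|_6 = 6 + 1 ↦ 7 + 1|_7 = 8 ⇒ 7

7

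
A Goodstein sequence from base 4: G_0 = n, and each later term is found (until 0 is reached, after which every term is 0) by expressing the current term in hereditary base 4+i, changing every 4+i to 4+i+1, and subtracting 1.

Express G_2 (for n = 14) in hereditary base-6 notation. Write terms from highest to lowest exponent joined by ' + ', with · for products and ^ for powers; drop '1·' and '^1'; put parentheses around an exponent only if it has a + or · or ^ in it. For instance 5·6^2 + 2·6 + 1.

(0) 14|_4 = 3·4 + 2 ↦ 3·5 + 2|_5 = 17 ⇒ 16
(1) 16|_5 = 3·5 + 1 ↦ 3·6 + 1|_6 = 19 ⇒ 18
(2) 18|_6 = 3·6 ↦ 3·7|_7 = 21 ⇒ 20

3·6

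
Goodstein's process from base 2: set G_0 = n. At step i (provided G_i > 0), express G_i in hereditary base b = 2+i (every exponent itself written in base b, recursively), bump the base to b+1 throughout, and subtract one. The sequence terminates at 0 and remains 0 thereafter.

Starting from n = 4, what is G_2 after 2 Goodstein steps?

41

G_0 = 4. HB_2(4) = 2^2. Bump = 27. G_1 = 26.
G_1 = 26. HB_3(26) = 2·3^2 + 2·3 + 2. Bump = 42. G_2 = 41.
G_2 = 41. HB_4(41) = 2·4^2 + 2·4 + 1. Bump = 61. G_3 = 60.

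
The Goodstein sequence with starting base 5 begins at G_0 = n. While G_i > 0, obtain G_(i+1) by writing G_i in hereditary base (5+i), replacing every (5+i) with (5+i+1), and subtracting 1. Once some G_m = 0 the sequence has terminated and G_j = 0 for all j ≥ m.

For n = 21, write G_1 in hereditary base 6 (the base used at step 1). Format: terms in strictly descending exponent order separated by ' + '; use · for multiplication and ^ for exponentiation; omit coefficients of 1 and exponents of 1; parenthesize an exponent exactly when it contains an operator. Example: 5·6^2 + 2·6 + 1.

4·6

(0) 21|_5 = 4·5 + 1 ↦ 4·6 + 1|_6 = 25 ⇒ 24
(1) 24|_6 = 4·6 ↦ 4·7|_7 = 28 ⇒ 27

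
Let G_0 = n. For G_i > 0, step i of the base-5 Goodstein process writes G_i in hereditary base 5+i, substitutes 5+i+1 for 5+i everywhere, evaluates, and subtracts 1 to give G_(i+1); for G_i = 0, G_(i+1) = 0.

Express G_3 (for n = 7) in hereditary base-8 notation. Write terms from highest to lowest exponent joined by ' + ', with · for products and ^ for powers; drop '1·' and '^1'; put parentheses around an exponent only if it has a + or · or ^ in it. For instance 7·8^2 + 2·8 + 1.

7

base 5: 7 = 5 + 2; at 6: 6 + 2 = 8; next = 7
base 6: 7 = 6 + 1; at 7: 7 + 1 = 8; next = 7
base 7: 7 = 7; at 8: 8 = 8; next = 7
base 8: 7 = 7; at 9: 7 = 7; next = 6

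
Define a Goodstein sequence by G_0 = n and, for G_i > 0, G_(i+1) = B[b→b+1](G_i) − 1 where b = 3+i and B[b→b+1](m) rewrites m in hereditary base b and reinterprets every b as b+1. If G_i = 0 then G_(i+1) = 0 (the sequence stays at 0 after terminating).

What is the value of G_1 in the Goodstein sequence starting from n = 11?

i=0: 11 = 3^2 + 2 (b=3); 3→4: 4^2 + 2 = 18; 18−1 = 17
i=1: 17 = 4^2 + 1 (b=4); 4→5: 5^2 + 1 = 26; 26−1 = 25

17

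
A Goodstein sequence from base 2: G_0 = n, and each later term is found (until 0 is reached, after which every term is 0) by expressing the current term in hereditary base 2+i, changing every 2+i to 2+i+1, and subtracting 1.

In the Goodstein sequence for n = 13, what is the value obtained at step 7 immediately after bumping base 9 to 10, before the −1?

step 0: 13 = 2^(2 + 1) + 2^2 + 1; sub 3 for 2: 3^(3 + 1) + 3^3 + 1; = 109; G_1 = 109−1 = 108
step 1: 108 = 3^(3 + 1) + 3^3; sub 4 for 3: 4^(4 + 1) + 4^4; = 1280; G_2 = 1280−1 = 1279
step 2: 1279 = 4^(4 + 1) + 3·4^3 + 3·4^2 + 3·4 + 3; sub 5 for 4: 5^(5 + 1) + 3·5^3 + 3·5^2 + 3·5 + 3; = 16093; G_3 = 16093−1 = 16092
step 3: 16092 = 5^(5 + 1) + 3·5^3 + 3·5^2 + 3·5 + 2; sub 6 for 5: 6^(6 + 1) + 3·6^3 + 3·6^2 + 3·6 + 2; = 280712; G_4 = 280712−1 = 280711
step 4: 280711 = 6^(6 + 1) + 3·6^3 + 3·6^2 + 3·6 + 1; sub 7 for 6: 7^(7 + 1) + 3·7^3 + 3·7^2 + 3·7 + 1; = 5765999; G_5 = 5765999−1 = 5765998
step 5: 5765998 = 7^(7 + 1) + 3·7^3 + 3·7^2 + 3·7; sub 8 for 7: 8^(8 + 1) + 3·8^3 + 3·8^2 + 3·8; = 134219480; G_6 = 134219480−1 = 134219479
step 6: 134219479 = 8^(8 + 1) + 3·8^3 + 3·8^2 + 2·8 + 7; sub 9 for 8: 9^(9 + 1) + 3·9^3 + 3·9^2 + 2·9 + 7; = 3486786856; G_7 = 3486786856−1 = 3486786855
step 7: 3486786855 = 9^(9 + 1) + 3·9^3 + 3·9^2 + 2·9 + 6; sub 10 for 9: 10^(10 + 1) + 3·10^3 + 3·10^2 + 2·10 + 6; = 100000003326; G_8 = 100000003326−1 = 100000003325

100000003326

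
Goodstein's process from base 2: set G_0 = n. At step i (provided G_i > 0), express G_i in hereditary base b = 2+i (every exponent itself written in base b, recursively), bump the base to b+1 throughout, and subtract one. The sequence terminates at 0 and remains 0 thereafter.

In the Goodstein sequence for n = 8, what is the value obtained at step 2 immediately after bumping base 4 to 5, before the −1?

6311

step 0: 8 = 2^(2 + 1); sub 3 for 2: 3^(3 + 1); = 81; G_1 = 81−1 = 80
step 1: 80 = 2·3^3 + 2·3^2 + 2·3 + 2; sub 4 for 3: 2·4^4 + 2·4^2 + 2·4 + 2; = 554; G_2 = 554−1 = 553
step 2: 553 = 2·4^4 + 2·4^2 + 2·4 + 1; sub 5 for 4: 2·5^5 + 2·5^2 + 2·5 + 1; = 6311; G_3 = 6311−1 = 6310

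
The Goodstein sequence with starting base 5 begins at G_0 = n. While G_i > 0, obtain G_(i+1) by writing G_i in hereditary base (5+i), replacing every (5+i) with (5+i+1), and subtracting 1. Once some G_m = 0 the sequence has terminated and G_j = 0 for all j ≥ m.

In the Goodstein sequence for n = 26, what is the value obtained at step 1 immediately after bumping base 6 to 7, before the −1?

step 0: 26 = 5^2 + 1; sub 6 for 5: 6^2 + 1; = 37; G_1 = 37−1 = 36
step 1: 36 = 6^2; sub 7 for 6: 7^2; = 49; G_2 = 49−1 = 48

49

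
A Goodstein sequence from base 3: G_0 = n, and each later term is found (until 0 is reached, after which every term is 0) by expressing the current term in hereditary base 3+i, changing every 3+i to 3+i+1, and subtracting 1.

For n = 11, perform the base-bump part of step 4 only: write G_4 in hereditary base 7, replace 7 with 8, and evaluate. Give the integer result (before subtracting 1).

44

[0] 11 ≡ 3^2 + 2 (base 3). Lift 4: 18. −1: 17.
[1] 17 ≡ 4^2 + 1 (base 4). Lift 5: 26. −1: 25.
[2] 25 ≡ 5^2 (base 5). Lift 6: 36. −1: 35.
[3] 35 ≡ 5·6 + 5 (base 6). Lift 7: 40. −1: 39.
[4] 39 ≡ 5·7 + 4 (base 7). Lift 8: 44. −1: 43.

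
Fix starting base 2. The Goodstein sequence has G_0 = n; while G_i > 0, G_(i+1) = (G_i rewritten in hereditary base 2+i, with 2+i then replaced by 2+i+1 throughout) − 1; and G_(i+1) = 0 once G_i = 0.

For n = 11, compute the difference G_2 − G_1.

i=0: 11 = 2^(2 + 1) + 2 + 1 (b=2); 2→3: 3^(3 + 1) + 3 + 1 = 85; 85−1 = 84
i=1: 84 = 3^(3 + 1) + 3 (b=3); 3→4: 4^(4 + 1) + 4 = 1028; 1028−1 = 1027

943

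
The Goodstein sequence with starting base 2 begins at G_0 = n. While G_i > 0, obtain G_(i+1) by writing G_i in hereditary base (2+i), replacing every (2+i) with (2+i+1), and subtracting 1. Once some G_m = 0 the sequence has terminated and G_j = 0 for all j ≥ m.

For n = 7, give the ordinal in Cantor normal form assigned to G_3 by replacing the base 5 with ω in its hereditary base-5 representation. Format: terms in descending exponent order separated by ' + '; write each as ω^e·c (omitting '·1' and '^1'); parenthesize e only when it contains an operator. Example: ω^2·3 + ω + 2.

7 —HB2→ 2^2 + 2 + 1 —bump→ 3^3 + 3 + 1 = 31 —(−1)→ 30
30 —HB3→ 3^3 + 3 —bump→ 4^4 + 4 = 260 —(−1)→ 259
259 —HB4→ 4^4 + 3 —bump→ 5^5 + 3 = 3128 —(−1)→ 3127
3127 —HB5→ 5^5 + 2 —bump→ 6^6 + 2 = 46658 —(−1)→ 46657

ω^ω + 2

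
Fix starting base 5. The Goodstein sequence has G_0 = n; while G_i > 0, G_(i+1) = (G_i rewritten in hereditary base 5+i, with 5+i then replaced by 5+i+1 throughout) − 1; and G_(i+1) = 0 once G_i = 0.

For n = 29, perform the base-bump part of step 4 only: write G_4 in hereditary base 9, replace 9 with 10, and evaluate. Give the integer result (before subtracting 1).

step 0: 29 = 5^2 + 4; sub 6 for 5: 6^2 + 4; = 40; G_1 = 40−1 = 39
step 1: 39 = 6^2 + 3; sub 7 for 6: 7^2 + 3; = 52; G_2 = 52−1 = 51
step 2: 51 = 7^2 + 2; sub 8 for 7: 8^2 + 2; = 66; G_3 = 66−1 = 65
step 3: 65 = 8^2 + 1; sub 9 for 8: 9^2 + 1; = 82; G_4 = 82−1 = 81
step 4: 81 = 9^2; sub 10 for 9: 10^2; = 100; G_5 = 100−1 = 99

100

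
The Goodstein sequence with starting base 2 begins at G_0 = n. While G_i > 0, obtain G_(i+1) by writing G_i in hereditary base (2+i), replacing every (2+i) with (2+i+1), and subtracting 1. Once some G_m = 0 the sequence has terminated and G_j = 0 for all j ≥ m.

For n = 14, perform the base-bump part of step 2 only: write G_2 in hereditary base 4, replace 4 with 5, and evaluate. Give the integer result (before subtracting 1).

18751

G_0 = 14. HB_2(14) = 2^(2 + 1) + 2^2 + 2. Bump = 111. G_1 = 110.
G_1 = 110. HB_3(110) = 3^(3 + 1) + 3^3 + 2. Bump = 1282. G_2 = 1281.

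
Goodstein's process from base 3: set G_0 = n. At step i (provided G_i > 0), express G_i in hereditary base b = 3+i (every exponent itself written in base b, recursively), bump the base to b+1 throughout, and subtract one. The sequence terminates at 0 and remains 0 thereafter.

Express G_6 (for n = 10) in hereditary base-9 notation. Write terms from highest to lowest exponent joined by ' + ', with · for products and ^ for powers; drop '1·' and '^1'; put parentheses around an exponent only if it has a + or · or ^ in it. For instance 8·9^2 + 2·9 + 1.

4·9

i=0: 10 = 3^2 + 1 (b=3); 3→4: 4^2 + 1 = 17; 17−1 = 16
i=1: 16 = 4^2 (b=4); 4→5: 5^2 = 25; 25−1 = 24
i=2: 24 = 4·5 + 4 (b=5); 5→6: 4·6 + 4 = 28; 28−1 = 27
i=3: 27 = 4·6 + 3 (b=6); 6→7: 4·7 + 3 = 31; 31−1 = 30
i=4: 30 = 4·7 + 2 (b=7); 7→8: 4·8 + 2 = 34; 34−1 = 33
i=5: 33 = 4·8 + 1 (b=8); 8→9: 4·9 + 1 = 37; 37−1 = 36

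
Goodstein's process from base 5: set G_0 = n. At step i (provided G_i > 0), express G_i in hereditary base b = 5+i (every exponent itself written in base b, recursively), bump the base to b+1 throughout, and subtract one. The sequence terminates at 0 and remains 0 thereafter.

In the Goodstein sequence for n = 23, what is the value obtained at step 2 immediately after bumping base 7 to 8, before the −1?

33

G_0 = 23. HB_5(23) = 4·5 + 3. Bump = 27. G_1 = 26.
G_1 = 26. HB_6(26) = 4·6 + 2. Bump = 30. G_2 = 29.
G_2 = 29. HB_7(29) = 4·7 + 1. Bump = 33. G_3 = 32.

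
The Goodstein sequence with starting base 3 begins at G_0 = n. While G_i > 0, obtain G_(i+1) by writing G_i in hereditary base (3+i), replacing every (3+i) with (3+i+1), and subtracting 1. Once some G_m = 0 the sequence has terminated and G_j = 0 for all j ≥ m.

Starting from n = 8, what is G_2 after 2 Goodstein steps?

10

G_0 = 8. HB_3(8) = 2·3 + 2. Bump = 10. G_1 = 9.
G_1 = 9. HB_4(9) = 2·4 + 1. Bump = 11. G_2 = 10.
G_2 = 10. HB_5(10) = 2·5. Bump = 12. G_3 = 11.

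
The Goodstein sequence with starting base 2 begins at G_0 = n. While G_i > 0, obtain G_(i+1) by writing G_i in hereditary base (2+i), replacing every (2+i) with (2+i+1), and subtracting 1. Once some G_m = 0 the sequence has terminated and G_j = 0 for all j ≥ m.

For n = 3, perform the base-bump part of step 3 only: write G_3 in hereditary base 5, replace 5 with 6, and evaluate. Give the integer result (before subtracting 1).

3 —HB2→ 2 + 1 —bump→ 3 + 1 = 4 —(−1)→ 3
3 —HB3→ 3 —bump→ 4 = 4 —(−1)→ 3
3 —HB4→ 3 —bump→ 3 = 3 —(−1)→ 2
2 —HB5→ 2 —bump→ 2 = 2 —(−1)→ 1

2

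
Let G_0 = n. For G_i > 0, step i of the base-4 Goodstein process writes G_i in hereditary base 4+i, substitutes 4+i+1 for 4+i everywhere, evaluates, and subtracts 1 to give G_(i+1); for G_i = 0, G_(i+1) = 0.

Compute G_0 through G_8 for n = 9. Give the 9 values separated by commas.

G_0 = 9. HB_4(9) = 2·4 + 1. Bump = 11. G_1 = 10.
G_1 = 10. HB_5(10) = 2·5. Bump = 12. G_2 = 11.
G_2 = 11. HB_6(11) = 6 + 5. Bump = 12. G_3 = 11.
G_3 = 11. HB_7(11) = 7 + 4. Bump = 12. G_4 = 11.
G_4 = 11. HB_8(11) = 8 + 3. Bump = 12. G_5 = 11.
G_5 = 11. HB_9(11) = 9 + 2. Bump = 12. G_6 = 11.
G_6 = 11. HB_10(11) = 10 + 1. Bump = 12. G_7 = 11.
G_7 = 11. HB_11(11) = 11. Bump = 12. G_8 = 11.

9, 10, 11, 11, 11, 11, 11, 11, 11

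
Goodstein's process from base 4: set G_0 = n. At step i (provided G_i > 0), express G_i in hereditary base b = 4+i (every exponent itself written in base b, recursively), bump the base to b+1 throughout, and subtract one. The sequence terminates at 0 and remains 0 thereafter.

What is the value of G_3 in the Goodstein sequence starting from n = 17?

39

step 0: 17 = 4^2 + 1; sub 5 for 4: 5^2 + 1; = 26; G_1 = 26−1 = 25
step 1: 25 = 5^2; sub 6 for 5: 6^2; = 36; G_2 = 36−1 = 35
step 2: 35 = 5·6 + 5; sub 7 for 6: 5·7 + 5; = 40; G_3 = 40−1 = 39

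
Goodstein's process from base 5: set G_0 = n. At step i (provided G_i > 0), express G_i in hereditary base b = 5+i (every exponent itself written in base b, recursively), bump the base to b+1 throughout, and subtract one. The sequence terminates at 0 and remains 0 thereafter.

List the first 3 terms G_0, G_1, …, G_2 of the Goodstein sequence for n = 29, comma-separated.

29, 39, 51

(0) 29|_5 = 5^2 + 4 ↦ 6^2 + 4|_6 = 40 ⇒ 39
(1) 39|_6 = 6^2 + 3 ↦ 7^2 + 3|_7 = 52 ⇒ 51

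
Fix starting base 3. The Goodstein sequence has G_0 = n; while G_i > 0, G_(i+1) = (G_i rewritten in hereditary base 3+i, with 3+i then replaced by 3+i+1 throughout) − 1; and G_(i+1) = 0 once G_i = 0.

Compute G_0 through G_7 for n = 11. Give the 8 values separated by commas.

11, 17, 25, 35, 39, 43, 47, 51

i=0: 11 = 3^2 + 2 (b=3); 3→4: 4^2 + 2 = 18; 18−1 = 17
i=1: 17 = 4^2 + 1 (b=4); 4→5: 5^2 + 1 = 26; 26−1 = 25
i=2: 25 = 5^2 (b=5); 5→6: 6^2 = 36; 36−1 = 35
i=3: 35 = 5·6 + 5 (b=6); 6→7: 5·7 + 5 = 40; 40−1 = 39
i=4: 39 = 5·7 + 4 (b=7); 7→8: 5·8 + 4 = 44; 44−1 = 43
i=5: 43 = 5·8 + 3 (b=8); 8→9: 5·9 + 3 = 48; 48−1 = 47
i=6: 47 = 5·9 + 2 (b=9); 9→10: 5·10 + 2 = 52; 52−1 = 51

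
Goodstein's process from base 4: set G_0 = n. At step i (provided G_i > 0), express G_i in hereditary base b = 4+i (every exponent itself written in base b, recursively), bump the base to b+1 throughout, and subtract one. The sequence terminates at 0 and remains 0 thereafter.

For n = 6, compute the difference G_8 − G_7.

-1

G_0 = 6. HB_4(6) = 4 + 2. Bump = 7. G_1 = 6.
G_1 = 6. HB_5(6) = 5 + 1. Bump = 7. G_2 = 6.
G_2 = 6. HB_6(6) = 6. Bump = 7. G_3 = 6.
G_3 = 6. HB_7(6) = 6. Bump = 6. G_4 = 5.
G_4 = 5. HB_8(5) = 5. Bump = 5. G_5 = 4.
G_5 = 4. HB_9(4) = 4. Bump = 4. G_6 = 3.
G_6 = 3. HB_10(3) = 3. Bump = 3. G_7 = 2.
G_7 = 2. HB_11(2) = 2. Bump = 2. G_8 = 1.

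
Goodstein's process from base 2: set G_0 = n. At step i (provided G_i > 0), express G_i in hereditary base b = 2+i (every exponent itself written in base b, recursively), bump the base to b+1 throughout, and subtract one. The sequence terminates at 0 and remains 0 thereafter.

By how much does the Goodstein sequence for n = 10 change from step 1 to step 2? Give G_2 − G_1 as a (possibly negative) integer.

942

i=0: 10 = 2^(2 + 1) + 2 (b=2); 2→3: 3^(3 + 1) + 3 = 84; 84−1 = 83
i=1: 83 = 3^(3 + 1) + 2 (b=3); 3→4: 4^(4 + 1) + 2 = 1026; 1026−1 = 1025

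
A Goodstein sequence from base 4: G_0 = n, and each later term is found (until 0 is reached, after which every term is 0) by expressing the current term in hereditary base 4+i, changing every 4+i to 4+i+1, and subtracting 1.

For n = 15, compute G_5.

24

[0] 15 ≡ 3·4 + 3 (base 4). Lift 5: 18. −1: 17.
[1] 17 ≡ 3·5 + 2 (base 5). Lift 6: 20. −1: 19.
[2] 19 ≡ 3·6 + 1 (base 6). Lift 7: 22. −1: 21.
[3] 21 ≡ 3·7 (base 7). Lift 8: 24. −1: 23.
[4] 23 ≡ 2·8 + 7 (base 8). Lift 9: 25. −1: 24.
[5] 24 ≡ 2·9 + 6 (base 9). Lift 10: 26. −1: 25.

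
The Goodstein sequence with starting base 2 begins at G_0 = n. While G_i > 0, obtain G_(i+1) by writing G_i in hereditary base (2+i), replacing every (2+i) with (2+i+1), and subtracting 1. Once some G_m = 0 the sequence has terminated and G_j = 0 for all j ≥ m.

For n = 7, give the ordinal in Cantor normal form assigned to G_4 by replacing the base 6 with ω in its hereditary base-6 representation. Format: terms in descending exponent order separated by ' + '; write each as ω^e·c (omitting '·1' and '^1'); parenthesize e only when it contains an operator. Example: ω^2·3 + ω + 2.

ω^ω + 1

base 2: 7 = 2^2 + 2 + 1; at 3: 3^3 + 3 + 1 = 31; next = 30
base 3: 30 = 3^3 + 3; at 4: 4^4 + 4 = 260; next = 259
base 4: 259 = 4^4 + 3; at 5: 5^5 + 3 = 3128; next = 3127
base 5: 3127 = 5^5 + 2; at 6: 6^6 + 2 = 46658; next = 46657
base 6: 46657 = 6^6 + 1; at 7: 7^7 + 1 = 823544; next = 823543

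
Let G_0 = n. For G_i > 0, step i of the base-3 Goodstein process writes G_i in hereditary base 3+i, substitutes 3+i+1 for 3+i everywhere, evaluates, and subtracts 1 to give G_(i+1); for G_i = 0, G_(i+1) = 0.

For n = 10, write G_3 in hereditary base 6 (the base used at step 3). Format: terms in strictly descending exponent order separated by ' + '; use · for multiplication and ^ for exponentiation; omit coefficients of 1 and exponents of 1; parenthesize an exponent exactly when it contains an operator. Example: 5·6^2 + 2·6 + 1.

step 0: 10 = 3^2 + 1; sub 4 for 3: 4^2 + 1; = 17; G_1 = 17−1 = 16
step 1: 16 = 4^2; sub 5 for 4: 5^2; = 25; G_2 = 25−1 = 24
step 2: 24 = 4·5 + 4; sub 6 for 5: 4·6 + 4; = 28; G_3 = 28−1 = 27

4·6 + 3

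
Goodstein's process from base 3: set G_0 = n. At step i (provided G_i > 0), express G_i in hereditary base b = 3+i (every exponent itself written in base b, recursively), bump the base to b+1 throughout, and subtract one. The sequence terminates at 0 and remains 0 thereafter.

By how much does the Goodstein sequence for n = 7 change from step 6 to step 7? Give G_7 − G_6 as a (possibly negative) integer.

0

step 0: 7 = 2·3 + 1; sub 4 for 3: 2·4 + 1; = 9; G_1 = 9−1 = 8
step 1: 8 = 2·4; sub 5 for 4: 2·5; = 10; G_2 = 10−1 = 9
step 2: 9 = 5 + 4; sub 6 for 5: 6 + 4; = 10; G_3 = 10−1 = 9
step 3: 9 = 6 + 3; sub 7 for 6: 7 + 3; = 10; G_4 = 10−1 = 9
step 4: 9 = 7 + 2; sub 8 for 7: 8 + 2; = 10; G_5 = 10−1 = 9
step 5: 9 = 8 + 1; sub 9 for 8: 9 + 1; = 10; G_6 = 10−1 = 9
step 6: 9 = 9; sub 10 for 9: 10; = 10; G_7 = 10−1 = 9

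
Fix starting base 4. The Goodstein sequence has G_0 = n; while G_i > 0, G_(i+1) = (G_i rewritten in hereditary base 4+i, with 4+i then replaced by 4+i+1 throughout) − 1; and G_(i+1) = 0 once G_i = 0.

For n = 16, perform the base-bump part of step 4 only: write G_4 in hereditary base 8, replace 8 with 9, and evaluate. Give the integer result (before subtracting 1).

37

(0) 16|_4 = 4^2 ↦ 5^2|_5 = 25 ⇒ 24
(1) 24|_5 = 4·5 + 4 ↦ 4·6 + 4|_6 = 28 ⇒ 27
(2) 27|_6 = 4·6 + 3 ↦ 4·7 + 3|_7 = 31 ⇒ 30
(3) 30|_7 = 4·7 + 2 ↦ 4·8 + 2|_8 = 34 ⇒ 33
(4) 33|_8 = 4·8 + 1 ↦ 4·9 + 1|_9 = 37 ⇒ 36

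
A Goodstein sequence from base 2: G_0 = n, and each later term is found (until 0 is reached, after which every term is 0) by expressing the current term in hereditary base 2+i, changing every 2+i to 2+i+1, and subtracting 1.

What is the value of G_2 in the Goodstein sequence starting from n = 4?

step 0: 4 = 2^2; sub 3 for 2: 3^3; = 27; G_1 = 27−1 = 26
step 1: 26 = 2·3^2 + 2·3 + 2; sub 4 for 3: 2·4^2 + 2·4 + 2; = 42; G_2 = 42−1 = 41
step 2: 41 = 2·4^2 + 2·4 + 1; sub 5 for 4: 2·5^2 + 2·5 + 1; = 61; G_3 = 61−1 = 60

41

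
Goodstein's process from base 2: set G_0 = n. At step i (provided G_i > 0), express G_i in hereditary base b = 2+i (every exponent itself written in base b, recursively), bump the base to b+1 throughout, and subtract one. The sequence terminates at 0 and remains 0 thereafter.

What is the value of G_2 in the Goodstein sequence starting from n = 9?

1023

base 2: 9 = 2^(2 + 1) + 1; at 3: 3^(3 + 1) + 1 = 82; next = 81
base 3: 81 = 3^(3 + 1); at 4: 4^(4 + 1) = 1024; next = 1023
base 4: 1023 = 3·4^4 + 3·4^3 + 3·4^2 + 3·4 + 3; at 5: 3·5^5 + 3·5^3 + 3·5^2 + 3·5 + 3 = 9843; next = 9842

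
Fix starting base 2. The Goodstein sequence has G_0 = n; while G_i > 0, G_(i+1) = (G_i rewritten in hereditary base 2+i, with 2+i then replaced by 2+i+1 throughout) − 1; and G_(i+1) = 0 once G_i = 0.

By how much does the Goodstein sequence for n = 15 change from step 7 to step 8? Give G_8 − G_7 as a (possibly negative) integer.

96553327495

i=0: 15 = 2^(2 + 1) + 2^2 + 2 + 1 (b=2); 2→3: 3^(3 + 1) + 3^3 + 3 + 1 = 112; 112−1 = 111
i=1: 111 = 3^(3 + 1) + 3^3 + 3 (b=3); 3→4: 4^(4 + 1) + 4^4 + 4 = 1284; 1284−1 = 1283
i=2: 1283 = 4^(4 + 1) + 4^4 + 3 (b=4); 4→5: 5^(5 + 1) + 5^5 + 3 = 18753; 18753−1 = 18752
i=3: 18752 = 5^(5 + 1) + 5^5 + 2 (b=5); 5→6: 6^(6 + 1) + 6^6 + 2 = 326594; 326594−1 = 326593
i=4: 326593 = 6^(6 + 1) + 6^6 + 1 (b=6); 6→7: 7^(7 + 1) + 7^7 + 1 = 6588345; 6588345−1 = 6588344
i=5: 6588344 = 7^(7 + 1) + 7^7 (b=7); 7→8: 8^(8 + 1) + 8^8 = 150994944; 150994944−1 = 150994943
i=6: 150994943 = 8^(8 + 1) + 7·8^7 + 7·8^6 + 7·8^5 + 7·8^4 + 7·8^3 + 7·8^2 + 7·8 + 7 (b=8); 8→9: 9^(9 + 1) + 7·9^7 + 7·9^6 + 7·9^5 + 7·9^4 + 7·9^3 + 7·9^2 + 7·9 + 7 = 3524450281; 3524450281−1 = 3524450280
i=7: 3524450280 = 9^(9 + 1) + 7·9^7 + 7·9^6 + 7·9^5 + 7·9^4 + 7·9^3 + 7·9^2 + 7·9 + 6 (b=9); 9→10: 10^(10 + 1) + 7·10^7 + 7·10^6 + 7·10^5 + 7·10^4 + 7·10^3 + 7·10^2 + 7·10 + 6 = 100077777776; 100077777776−1 = 100077777775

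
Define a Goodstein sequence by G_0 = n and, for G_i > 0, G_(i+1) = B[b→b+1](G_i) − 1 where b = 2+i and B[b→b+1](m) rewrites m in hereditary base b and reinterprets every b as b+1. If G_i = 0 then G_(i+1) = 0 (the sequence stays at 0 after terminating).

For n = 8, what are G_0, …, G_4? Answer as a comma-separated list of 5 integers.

8 —HB2→ 2^(2 + 1) —bump→ 3^(3 + 1) = 81 —(−1)→ 80
80 —HB3→ 2·3^3 + 2·3^2 + 2·3 + 2 —bump→ 2·4^4 + 2·4^2 + 2·4 + 2 = 554 —(−1)→ 553
553 —HB4→ 2·4^4 + 2·4^2 + 2·4 + 1 —bump→ 2·5^5 + 2·5^2 + 2·5 + 1 = 6311 —(−1)→ 6310
6310 —HB5→ 2·5^5 + 2·5^2 + 2·5 —bump→ 2·6^6 + 2·6^2 + 2·6 = 93396 —(−1)→ 93395

8, 80, 553, 6310, 93395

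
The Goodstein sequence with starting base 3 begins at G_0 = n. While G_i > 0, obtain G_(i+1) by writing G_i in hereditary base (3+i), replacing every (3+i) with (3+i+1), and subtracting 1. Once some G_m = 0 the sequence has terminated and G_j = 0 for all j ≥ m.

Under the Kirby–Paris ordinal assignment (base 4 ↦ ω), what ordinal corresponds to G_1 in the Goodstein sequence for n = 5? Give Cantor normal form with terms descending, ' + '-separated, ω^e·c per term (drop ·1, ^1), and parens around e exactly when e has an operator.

ω + 1

5 —HB3→ 3 + 2 —bump→ 4 + 2 = 6 —(−1)→ 5
5 —HB4→ 4 + 1 —bump→ 5 + 1 = 6 —(−1)→ 5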